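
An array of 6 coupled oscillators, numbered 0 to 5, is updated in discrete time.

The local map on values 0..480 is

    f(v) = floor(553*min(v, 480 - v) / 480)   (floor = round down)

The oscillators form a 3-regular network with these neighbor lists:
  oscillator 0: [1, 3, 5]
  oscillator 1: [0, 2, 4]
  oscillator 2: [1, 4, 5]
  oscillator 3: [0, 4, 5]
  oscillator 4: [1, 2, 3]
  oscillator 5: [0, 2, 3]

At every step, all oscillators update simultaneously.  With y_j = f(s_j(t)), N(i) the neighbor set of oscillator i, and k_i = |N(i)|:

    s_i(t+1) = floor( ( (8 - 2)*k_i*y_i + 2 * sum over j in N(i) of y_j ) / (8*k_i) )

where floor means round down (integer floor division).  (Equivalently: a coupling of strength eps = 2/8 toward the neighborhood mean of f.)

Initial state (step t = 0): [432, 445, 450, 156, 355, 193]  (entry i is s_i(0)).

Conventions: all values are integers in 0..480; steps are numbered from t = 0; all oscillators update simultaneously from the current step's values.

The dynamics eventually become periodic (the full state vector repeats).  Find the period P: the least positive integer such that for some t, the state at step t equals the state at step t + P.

Answer: 4
Key observation: The state at step 23, [237, 237, 237, 237, 237, 237], reappears at step 27 — and no state repeats earlier — so the cycle the system enters has period 4.

Derivation:
t=0: [432, 445, 450, 156, 355, 193]
t=1: [78, 49, 59, 169, 129, 188]
t=2: [105, 67, 85, 183, 137, 191]
t=3: [132, 88, 110, 198, 149, 200]
t=4: [160, 113, 136, 217, 166, 214]
t=5: [190, 141, 164, 239, 187, 233]
t=6: [222, 173, 194, 264, 213, 257]
t=7: [249, 209, 225, 249, 239, 252]
t=8: [263, 246, 259, 266, 270, 262]
t=9: [251, 263, 253, 246, 244, 250]
t=10: [262, 253, 261, 268, 268, 264]
t=11: [251, 258, 251, 244, 246, 248]
t=12: [263, 257, 263, 269, 267, 266]
t=13: [249, 254, 249, 244, 246, 246]
t=14: [266, 261, 266, 270, 268, 268]
t=15: [245, 250, 246, 241, 244, 244]
t=16: [270, 265, 268, 273, 270, 271]
t=17: [241, 245, 243, 238, 241, 240]
t=18: [274, 271, 273, 274, 274, 275]
t=19: [237, 239, 237, 236, 237, 236]
t=20: [272, 274, 273, 271, 273, 271]
t=21: [239, 237, 238, 239, 238, 239]
t=22: [274, 273, 274, 274, 274, 274]
t=23: [237, 237, 237, 237, 237, 237]
t=24: [273, 273, 273, 273, 273, 273]
t=25: [238, 238, 238, 238, 238, 238]
t=26: [274, 274, 274, 274, 274, 274]
t=27: [237, 237, 237, 237, 237, 237]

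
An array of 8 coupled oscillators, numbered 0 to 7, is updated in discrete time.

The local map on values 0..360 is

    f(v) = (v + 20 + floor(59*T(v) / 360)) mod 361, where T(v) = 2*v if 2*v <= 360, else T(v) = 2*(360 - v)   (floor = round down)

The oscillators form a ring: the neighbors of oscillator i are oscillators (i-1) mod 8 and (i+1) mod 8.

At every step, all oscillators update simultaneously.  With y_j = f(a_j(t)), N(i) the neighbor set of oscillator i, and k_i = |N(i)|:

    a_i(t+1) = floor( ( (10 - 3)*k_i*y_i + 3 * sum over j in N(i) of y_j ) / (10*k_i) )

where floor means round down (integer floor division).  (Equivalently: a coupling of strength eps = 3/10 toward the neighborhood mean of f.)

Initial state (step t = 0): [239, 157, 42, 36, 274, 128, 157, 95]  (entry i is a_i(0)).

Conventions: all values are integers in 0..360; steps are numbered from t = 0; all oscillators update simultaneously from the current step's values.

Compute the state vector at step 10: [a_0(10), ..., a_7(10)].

Answer: [294, 279, 52, 53, 292, 334, 342, 329]

Derivation:
t=0: [239, 157, 42, 36, 274, 128, 157, 95]
t=1: [264, 215, 96, 106, 263, 214, 209, 181]
t=2: [301, 266, 169, 181, 285, 285, 275, 270]
t=3: [333, 308, 257, 267, 318, 327, 322, 322]
t=4: [104, 288, 316, 321, 346, 355, 354, 300]
t=5: [211, 307, 347, 300, 61, 13, 62, 263]
t=6: [294, 284, 109, 253, 126, 56, 124, 276]
t=7: [332, 304, 210, 268, 191, 121, 191, 303]
t=8: [102, 281, 294, 304, 260, 205, 264, 278]
t=9: [206, 301, 334, 336, 310, 286, 310, 297]
t=10: [294, 279, 52, 53, 292, 334, 342, 329]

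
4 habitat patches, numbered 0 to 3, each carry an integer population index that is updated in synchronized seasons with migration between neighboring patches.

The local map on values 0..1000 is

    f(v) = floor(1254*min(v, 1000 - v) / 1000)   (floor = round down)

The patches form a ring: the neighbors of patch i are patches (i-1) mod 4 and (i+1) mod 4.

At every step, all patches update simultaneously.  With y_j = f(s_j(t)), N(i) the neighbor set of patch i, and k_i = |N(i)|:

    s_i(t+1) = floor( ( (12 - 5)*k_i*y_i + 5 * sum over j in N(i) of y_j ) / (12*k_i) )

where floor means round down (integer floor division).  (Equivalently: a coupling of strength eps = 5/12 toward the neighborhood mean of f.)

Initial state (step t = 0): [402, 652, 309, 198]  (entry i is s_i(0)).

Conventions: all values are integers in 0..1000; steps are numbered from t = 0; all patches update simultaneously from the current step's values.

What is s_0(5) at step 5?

Answer: s_0(5) = 605

Derivation:
t=0: [402, 652, 309, 198]
t=1: [436, 439, 368, 330]
t=2: [519, 530, 469, 450]
t=3: [591, 591, 583, 577]
t=4: [515, 514, 521, 524]
t=5: [605, 606, 601, 599]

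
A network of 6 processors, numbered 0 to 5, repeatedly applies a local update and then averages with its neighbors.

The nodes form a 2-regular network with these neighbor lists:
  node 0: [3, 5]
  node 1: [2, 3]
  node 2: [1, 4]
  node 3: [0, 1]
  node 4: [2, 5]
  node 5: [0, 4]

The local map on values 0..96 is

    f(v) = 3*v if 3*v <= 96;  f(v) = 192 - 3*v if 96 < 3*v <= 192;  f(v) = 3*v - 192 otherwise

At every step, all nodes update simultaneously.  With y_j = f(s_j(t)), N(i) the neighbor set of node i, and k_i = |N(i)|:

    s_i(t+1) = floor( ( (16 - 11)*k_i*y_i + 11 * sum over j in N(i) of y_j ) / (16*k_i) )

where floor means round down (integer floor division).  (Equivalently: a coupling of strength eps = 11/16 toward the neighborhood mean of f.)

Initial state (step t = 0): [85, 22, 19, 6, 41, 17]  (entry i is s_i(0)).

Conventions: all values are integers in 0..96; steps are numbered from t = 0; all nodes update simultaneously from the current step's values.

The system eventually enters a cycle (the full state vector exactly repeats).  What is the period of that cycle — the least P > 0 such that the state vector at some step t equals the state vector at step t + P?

Answer: 3
Key observation: The state at step 50, [28, 28, 28, 27, 27, 28], reappears at step 53 — and no state repeats earlier — so the cycle the system enters has period 3.

Derivation:
t=0: [85, 22, 19, 6, 41, 17]
t=1: [43, 46, 64, 49, 58, 61]
t=2: [38, 32, 24, 54, 8, 30]
t=3: [65, 65, 63, 69, 63, 63]
t=4: [7, 7, 3, 6, 3, 3]
t=5: [15, 15, 13, 20, 9, 13]
t=6: [48, 48, 36, 49, 35, 36]
t=7: [59, 59, 72, 47, 84, 72]
t=8: [30, 30, 33, 26, 35, 33]
t=9: [86, 86, 89, 86, 91, 89]
t=10: [69, 69, 73, 66, 76, 73]
t=11: [16, 16, 25, 12, 29, 25]
t=12: [53, 53, 69, 44, 78, 69]
t=13: [36, 36, 30, 41, 23, 30]
t=14: [80, 80, 80, 79, 83, 80]
t=15: [46, 46, 51, 47, 50, 51]
t=16: [47, 47, 45, 53, 39, 45]
t=17: [46, 46, 61, 45, 62, 61]
t=18: [39, 39, 23, 54, 8, 23]
t=19: [57, 57, 55, 60, 54, 55]
t=20: [19, 19, 25, 18, 27, 25]
t=21: [62, 62, 70, 56, 76, 70]
t=22: [16, 16, 20, 11, 23, 20]
t=23: [46, 46, 58, 43, 62, 58]
t=24: [44, 44, 26, 56, 14, 26]
t=25: [53, 53, 59, 48, 66, 59]
t=26: [31, 31, 18, 37, 12, 18]
t=27: [75, 75, 61, 89, 48, 61]
t=28: [39, 39, 30, 46, 21, 30]
t=29: [72, 72, 75, 68, 81, 75]
t=30: [22, 22, 36, 20, 38, 36]
t=31: [70, 70, 75, 64, 82, 75]
t=32: [16, 16, 35, 12, 39, 35]
t=33: [57, 57, 69, 44, 83, 69]
t=34: [32, 32, 31, 33, 28, 31]
t=35: [93, 93, 90, 95, 90, 90]
t=36: [85, 85, 81, 88, 78, 81]
t=37: [61, 61, 52, 65, 48, 52]
t=38: [16, 16, 30, 7, 39, 30]
t=39: [53, 53, 70, 39, 85, 70]
t=40: [42, 42, 38, 46, 32, 38]
t=41: [66, 66, 80, 62, 83, 80]
t=42: [20, 20, 36, 6, 50, 36]
t=43: [53, 53, 61, 46, 70, 61]
t=44: [31, 31, 20, 39, 11, 20]
t=45: [75, 75, 62, 87, 51, 62]
t=46: [36, 36, 26, 44, 16, 26]
t=47: [73, 73, 69, 76, 68, 69]
t=48: [25, 25, 18, 29, 14, 18]
t=49: [71, 71, 57, 78, 50, 57]
t=50: [28, 28, 28, 27, 27, 28]
t=51: [82, 82, 82, 83, 83, 82]
t=52: [55, 55, 55, 54, 54, 55]
t=53: [28, 28, 28, 27, 27, 28]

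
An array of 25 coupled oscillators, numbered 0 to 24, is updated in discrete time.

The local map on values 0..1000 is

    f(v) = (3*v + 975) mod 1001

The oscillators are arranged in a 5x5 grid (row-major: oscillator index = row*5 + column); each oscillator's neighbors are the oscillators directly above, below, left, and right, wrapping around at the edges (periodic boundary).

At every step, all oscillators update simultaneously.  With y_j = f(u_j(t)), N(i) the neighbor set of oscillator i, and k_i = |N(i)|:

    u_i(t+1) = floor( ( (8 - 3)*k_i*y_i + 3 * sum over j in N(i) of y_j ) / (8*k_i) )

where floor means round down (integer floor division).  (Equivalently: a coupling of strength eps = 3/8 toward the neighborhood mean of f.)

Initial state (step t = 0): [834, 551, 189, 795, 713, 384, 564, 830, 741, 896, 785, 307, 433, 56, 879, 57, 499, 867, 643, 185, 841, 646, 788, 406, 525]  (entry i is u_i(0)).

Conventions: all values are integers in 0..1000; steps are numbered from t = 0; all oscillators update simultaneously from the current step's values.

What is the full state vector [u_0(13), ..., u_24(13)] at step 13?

Simulating step by step:
t=0: [834, 551, 189, 795, 713, 384, 564, 830, 741, 896, 785, 307, 433, 56, 879, 57, 499, 867, 643, 185, 841, 646, 788, 406, 525]
t=1: [423, 634, 505, 320, 260, 277, 613, 445, 273, 510, 370, 721, 364, 274, 536, 261, 530, 543, 698, 537, 504, 750, 417, 320, 466]
t=2: [424, 712, 524, 862, 663, 656, 706, 394, 733, 589, 265, 227, 213, 638, 547, 633, 512, 462, 314, 531, 452, 340, 350, 733, 490]
t=3: [372, 243, 419, 522, 787, 761, 230, 229, 326, 714, 769, 595, 575, 771, 661, 748, 588, 417, 758, 620, 445, 712, 208, 288, 467]
t=4: [205, 541, 378, 557, 312, 266, 637, 651, 744, 305, 379, 696, 617, 445, 739, 337, 583, 353, 358, 688, 266, 287, 505, 688, 450]
t=5: [654, 598, 315, 520, 797, 714, 773, 768, 386, 750, 256, 275, 639, 311, 244, 769, 630, 215, 68, 167, 738, 763, 399, 163, 366]
t=6: [718, 704, 738, 509, 391, 276, 365, 381, 263, 261, 641, 760, 800, 745, 661, 386, 722, 583, 342, 412, 261, 349, 318, 378, 183]
t=7: [246, 90, 268, 425, 269, 674, 160, 202, 625, 723, 760, 295, 354, 419, 791, 269, 191, 679, 741, 375, 548, 191, 677, 343, 441]
t=8: [692, 386, 587, 380, 619, 768, 534, 560, 642, 366, 436, 657, 179, 277, 283, 630, 547, 78, 153, 212, 604, 474, 127, 70, 325]
t=9: [219, 246, 576, 318, 629, 263, 547, 663, 715, 309, 448, 775, 564, 753, 680, 754, 609, 309, 440, 668, 702, 423, 364, 288, 818]
t=10: [620, 650, 688, 815, 808, 707, 640, 797, 356, 727, 320, 410, 639, 246, 234, 349, 656, 734, 459, 701, 192, 306, 292, 684, 524]
t=11: [704, 825, 261, 307, 430, 321, 706, 401, 179, 208, 676, 469, 692, 628, 598, 246, 708, 392, 311, 196, 558, 863, 636, 217, 438]
t=12: [267, 419, 698, 761, 339, 658, 238, 241, 556, 606, 262, 259, 176, 744, 668, 567, 228, 274, 772, 601, 558, 544, 746, 669, 375]
t=13: [748, 343, 171, 410, 799, 874, 676, 613, 583, 827, 788, 713, 543, 353, 847, 687, 676, 652, 438, 675, 606, 541, 360, 692, 379]

Answer: [748, 343, 171, 410, 799, 874, 676, 613, 583, 827, 788, 713, 543, 353, 847, 687, 676, 652, 438, 675, 606, 541, 360, 692, 379]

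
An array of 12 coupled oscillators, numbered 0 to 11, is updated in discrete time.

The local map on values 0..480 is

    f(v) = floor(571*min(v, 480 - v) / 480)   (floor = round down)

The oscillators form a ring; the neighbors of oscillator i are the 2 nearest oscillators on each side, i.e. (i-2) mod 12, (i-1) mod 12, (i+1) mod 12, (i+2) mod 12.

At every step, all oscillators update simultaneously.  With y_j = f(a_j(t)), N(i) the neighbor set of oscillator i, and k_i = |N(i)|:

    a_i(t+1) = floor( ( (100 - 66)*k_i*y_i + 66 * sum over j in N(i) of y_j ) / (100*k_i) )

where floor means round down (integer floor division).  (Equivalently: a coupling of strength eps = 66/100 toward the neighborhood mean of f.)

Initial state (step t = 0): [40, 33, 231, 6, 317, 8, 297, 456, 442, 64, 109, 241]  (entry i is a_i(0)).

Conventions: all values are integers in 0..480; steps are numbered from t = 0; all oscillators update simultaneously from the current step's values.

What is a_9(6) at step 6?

Answer: a_9(6) = 254

Derivation:
t=0: [40, 33, 231, 6, 317, 8, 297, 456, 442, 64, 109, 241]
t=1: [135, 114, 140, 87, 149, 76, 119, 66, 89, 106, 118, 144]
t=2: [155, 144, 151, 128, 142, 112, 122, 102, 115, 124, 140, 150]
t=3: [177, 172, 172, 159, 157, 141, 141, 133, 141, 149, 162, 170]
t=4: [203, 202, 199, 189, 183, 172, 168, 165, 171, 178, 190, 197]
t=5: [236, 235, 232, 224, 216, 207, 202, 201, 206, 213, 223, 231]
t=6: [275, 275, 271, 264, 256, 248, 244, 243, 247, 254, 263, 270]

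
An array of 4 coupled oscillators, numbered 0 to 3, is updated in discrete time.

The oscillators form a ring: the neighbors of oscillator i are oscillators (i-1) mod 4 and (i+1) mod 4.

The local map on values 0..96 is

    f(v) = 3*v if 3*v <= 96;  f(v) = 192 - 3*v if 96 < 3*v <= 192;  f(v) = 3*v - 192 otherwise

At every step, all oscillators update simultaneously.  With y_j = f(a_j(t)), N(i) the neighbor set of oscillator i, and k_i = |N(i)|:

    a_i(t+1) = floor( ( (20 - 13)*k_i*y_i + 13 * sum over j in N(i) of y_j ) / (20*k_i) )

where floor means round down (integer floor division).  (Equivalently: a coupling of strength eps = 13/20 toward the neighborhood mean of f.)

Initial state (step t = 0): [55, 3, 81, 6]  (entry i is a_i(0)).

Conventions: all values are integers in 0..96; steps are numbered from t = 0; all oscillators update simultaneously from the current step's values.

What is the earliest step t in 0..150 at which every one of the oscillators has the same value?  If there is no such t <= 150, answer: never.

Simulating step by step:
t=0: [55, 3, 81, 6]  (not all equal)
t=1: [18, 28, 26, 31]  (not all equal)
t=2: [76, 72, 84, 75]  (not all equal)
t=3: [31, 39, 39, 42]  (not all equal)
t=4: [78, 80, 72, 77]  (not all equal)
t=5: [42, 38, 36, 35]  (not all equal)
t=6: [76, 76, 83, 79]  (not all equal)
t=7: [38, 42, 46, 45]  (not all equal)
t=8: [67, 66, 58, 62]  (not all equal)
t=9: [7, 10, 10, 10]  (not all equal)
t=10: [26, 27, 30, 27]  (not all equal)
t=11: [79, 82, 84, 82]  (not all equal)
t=12: [50, 53, 56, 53]  (not all equal)
t=13: [36, 33, 29, 33]  (not all equal)
t=14: [89, 88, 90, 88]  (not all equal)
t=15: [73, 74, 74, 74]  (not all equal)
t=16: [28, 29, 30, 29]  (not all equal)
t=17: [85, 87, 88, 87]  (not all equal)
t=18: [66, 68, 70, 68]  (not all equal)
t=19: [9, 12, 14, 12]  (not all equal)
t=20: [32, 35, 38, 35]  (not all equal)
t=21: [90, 87, 83, 87]  (not all equal)
t=22: [72, 68, 64, 68]  (not all equal)
t=23: [16, 12, 7, 12]  (not all equal)
t=24: [40, 35, 30, 35]  (not all equal)
t=25: [81, 83, 88, 83]  (not all equal)
t=26: [54, 59, 62, 59]  (not all equal)
t=27: [20, 16, 11, 16]  (not all equal)
t=28: [52, 47, 42, 47]  (not all equal)
t=29: [45, 51, 56, 51]  (not all equal)
t=30: [45, 39, 33, 39]  (not all equal)
t=31: [68, 75, 81, 75]  (not all equal)
t=32: [25, 32, 39, 32]  (not all equal)
t=33: [88, 82, 88, 82]  (not all equal)
t=34: [60, 65, 60, 65]  (not all equal)
t=35: [6, 8, 6, 8]  (not all equal)
t=36: [21, 20, 21, 20]  (not all equal)
t=37: [61, 61, 61, 61]  (all equal)

Answer: 37
Key observation: Synchronization is absorbing here: once all oscillators are equal they stay equal, and step 37 is the first all-equal step.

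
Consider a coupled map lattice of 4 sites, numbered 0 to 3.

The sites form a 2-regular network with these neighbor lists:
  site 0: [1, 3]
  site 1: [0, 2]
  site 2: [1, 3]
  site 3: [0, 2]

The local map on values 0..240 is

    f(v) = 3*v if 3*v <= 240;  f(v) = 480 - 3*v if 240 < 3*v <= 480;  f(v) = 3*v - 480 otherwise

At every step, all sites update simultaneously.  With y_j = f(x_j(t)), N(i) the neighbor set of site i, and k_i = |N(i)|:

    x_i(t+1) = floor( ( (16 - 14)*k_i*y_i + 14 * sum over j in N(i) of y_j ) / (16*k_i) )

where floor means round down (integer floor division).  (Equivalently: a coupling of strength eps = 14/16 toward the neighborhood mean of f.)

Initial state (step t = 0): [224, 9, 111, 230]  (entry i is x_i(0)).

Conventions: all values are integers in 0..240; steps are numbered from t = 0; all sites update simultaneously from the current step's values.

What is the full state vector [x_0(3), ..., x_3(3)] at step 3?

Answer: [181, 136, 181, 136]

Derivation:
t=0: [224, 9, 111, 230]
t=1: [127, 151, 122, 174]
t=2: [42, 96, 44, 98]
t=3: [181, 136, 181, 136]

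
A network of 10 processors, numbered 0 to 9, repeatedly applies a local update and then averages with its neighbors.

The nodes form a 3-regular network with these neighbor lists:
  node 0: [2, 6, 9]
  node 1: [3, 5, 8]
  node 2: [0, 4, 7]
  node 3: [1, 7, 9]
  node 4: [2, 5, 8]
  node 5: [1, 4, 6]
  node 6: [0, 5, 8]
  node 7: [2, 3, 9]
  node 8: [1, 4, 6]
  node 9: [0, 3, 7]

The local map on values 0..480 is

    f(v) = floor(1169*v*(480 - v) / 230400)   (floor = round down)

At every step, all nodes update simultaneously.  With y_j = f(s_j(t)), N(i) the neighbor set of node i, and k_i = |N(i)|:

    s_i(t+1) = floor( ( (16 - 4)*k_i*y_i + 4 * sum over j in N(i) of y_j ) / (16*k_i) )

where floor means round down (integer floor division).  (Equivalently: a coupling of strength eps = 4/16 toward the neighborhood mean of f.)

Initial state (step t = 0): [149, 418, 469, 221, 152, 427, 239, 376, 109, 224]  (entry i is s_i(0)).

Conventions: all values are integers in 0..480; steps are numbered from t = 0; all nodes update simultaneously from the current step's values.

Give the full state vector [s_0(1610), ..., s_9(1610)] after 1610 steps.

Simulating step by step:
t=0: [149, 418, 469, 221, 152, 427, 239, 376, 109, 224]
t=1: [238, 149, 77, 269, 217, 141, 266, 199, 210, 279]
t=2: [279, 255, 189, 283, 273, 250, 284, 272, 284, 284]
t=3: [283, 289, 280, 283, 285, 289, 282, 285, 283, 282]
t=4: [282, 280, 283, 281, 281, 280, 282, 281, 281, 282]
t=5: [282, 283, 282, 283, 283, 283, 283, 282, 283, 283]
t=6: [282, 282, 282, 282, 282, 282, 282, 282, 282, 282]
t=7: [283, 283, 283, 283, 283, 283, 283, 283, 283, 283]
t=8: [282, 282, 282, 282, 282, 282, 282, 282, 282, 282]

Answer: [282, 282, 282, 282, 282, 282, 282, 282, 282, 282]
Key observation: The state at step 6, [282, 282, 282, 282, 282, 282, 282, 282, 282, 282], reappears at step 8: the system is in a cycle of period 2 from step 6 on.  Therefore the state at step 1610 equals the state at step 6 + ((1610 - 6) mod 2) = 6, which is [282, 282, 282, 282, 282, 282, 282, 282, 282, 282].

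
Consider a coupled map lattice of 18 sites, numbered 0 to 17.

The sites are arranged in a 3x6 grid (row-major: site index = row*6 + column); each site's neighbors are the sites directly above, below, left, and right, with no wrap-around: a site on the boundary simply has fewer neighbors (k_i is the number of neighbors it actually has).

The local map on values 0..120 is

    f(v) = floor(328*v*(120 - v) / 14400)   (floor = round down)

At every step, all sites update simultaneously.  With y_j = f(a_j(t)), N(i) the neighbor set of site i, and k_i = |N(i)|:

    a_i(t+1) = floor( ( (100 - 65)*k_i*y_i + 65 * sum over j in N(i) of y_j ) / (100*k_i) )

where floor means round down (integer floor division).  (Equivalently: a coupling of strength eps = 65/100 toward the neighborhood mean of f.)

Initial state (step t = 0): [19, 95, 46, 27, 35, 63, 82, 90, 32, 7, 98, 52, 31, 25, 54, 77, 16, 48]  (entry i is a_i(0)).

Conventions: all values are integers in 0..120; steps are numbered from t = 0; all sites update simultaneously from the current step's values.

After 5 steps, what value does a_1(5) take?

Simulating step by step:
t=0: [19, 95, 46, 27, 35, 63, 82, 90, 32, 7, 98, 52, 31, 25, 54, 77, 16, 48]
t=1: [55, 58, 64, 55, 63, 76, 60, 60, 60, 46, 49, 73, 62, 63, 70, 55, 56, 65]
t=2: [81, 81, 81, 80, 79, 78, 81, 81, 80, 79, 79, 78, 81, 80, 80, 79, 80, 80]
t=3: [71, 71, 71, 72, 73, 73, 71, 71, 71, 72, 73, 73, 71, 71, 72, 72, 72, 72]
t=4: [79, 79, 78, 78, 78, 78, 79, 79, 78, 78, 78, 78, 79, 78, 78, 78, 78, 78]
t=5: [73, 73, 73, 74, 74, 74, 73, 73, 73, 74, 74, 74, 73, 73, 74, 74, 74, 74]

Answer: a_1(5) = 73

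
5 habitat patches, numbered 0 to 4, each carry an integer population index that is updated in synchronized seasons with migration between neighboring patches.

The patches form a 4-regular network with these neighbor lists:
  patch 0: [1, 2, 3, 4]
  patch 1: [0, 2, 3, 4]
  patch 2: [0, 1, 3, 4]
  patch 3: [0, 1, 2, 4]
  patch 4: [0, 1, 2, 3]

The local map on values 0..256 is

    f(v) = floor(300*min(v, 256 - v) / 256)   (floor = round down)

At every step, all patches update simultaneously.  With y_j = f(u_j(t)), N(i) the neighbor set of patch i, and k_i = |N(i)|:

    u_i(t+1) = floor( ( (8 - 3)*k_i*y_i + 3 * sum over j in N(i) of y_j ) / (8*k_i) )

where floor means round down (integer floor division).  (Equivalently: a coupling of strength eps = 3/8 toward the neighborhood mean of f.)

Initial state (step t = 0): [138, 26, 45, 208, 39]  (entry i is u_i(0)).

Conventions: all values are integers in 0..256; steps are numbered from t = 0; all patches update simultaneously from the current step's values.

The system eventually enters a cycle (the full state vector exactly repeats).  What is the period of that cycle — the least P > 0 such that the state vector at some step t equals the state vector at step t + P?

Answer: 4
Key observation: The state at step 17, [147, 147, 147, 147, 147], reappears at step 21 — and no state repeats earlier — so the cycle the system enters has period 4.

Derivation:
t=0: [138, 26, 45, 208, 39]
t=1: [103, 46, 57, 59, 54]
t=2: [98, 62, 69, 71, 68]
t=3: [100, 78, 82, 84, 82]
t=4: [108, 95, 97, 98, 97]
t=5: [121, 113, 114, 114, 114]
t=6: [137, 133, 133, 133, 133]
t=7: [140, 143, 143, 143, 143]
t=8: [133, 132, 132, 132, 132]
t=9: [144, 144, 144, 144, 144]
t=10: [131, 131, 131, 131, 131]
t=11: [146, 146, 146, 146, 146]
t=12: [128, 128, 128, 128, 128]
t=13: [150, 150, 150, 150, 150]
t=14: [124, 124, 124, 124, 124]
t=15: [145, 145, 145, 145, 145]
t=16: [130, 130, 130, 130, 130]
t=17: [147, 147, 147, 147, 147]
t=18: [127, 127, 127, 127, 127]
t=19: [148, 148, 148, 148, 148]
t=20: [126, 126, 126, 126, 126]
t=21: [147, 147, 147, 147, 147]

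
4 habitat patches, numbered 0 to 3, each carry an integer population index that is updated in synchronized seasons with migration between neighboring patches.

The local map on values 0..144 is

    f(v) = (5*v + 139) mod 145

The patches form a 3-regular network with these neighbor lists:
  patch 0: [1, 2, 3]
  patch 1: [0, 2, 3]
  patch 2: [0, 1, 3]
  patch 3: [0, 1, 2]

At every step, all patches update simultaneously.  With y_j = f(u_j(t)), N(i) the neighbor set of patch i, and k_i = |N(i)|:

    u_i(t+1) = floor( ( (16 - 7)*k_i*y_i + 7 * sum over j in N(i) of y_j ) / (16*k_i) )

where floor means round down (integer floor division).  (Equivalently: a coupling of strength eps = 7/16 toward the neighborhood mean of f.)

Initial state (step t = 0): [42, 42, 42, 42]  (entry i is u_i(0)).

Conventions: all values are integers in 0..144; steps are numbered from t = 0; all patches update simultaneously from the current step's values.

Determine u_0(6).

Answer: u_0(6) = 34

Derivation:
t=0: [42, 42, 42, 42]
t=1: [59, 59, 59, 59]
t=2: [144, 144, 144, 144]
t=3: [134, 134, 134, 134]
t=4: [84, 84, 84, 84]
t=5: [124, 124, 124, 124]
t=6: [34, 34, 34, 34]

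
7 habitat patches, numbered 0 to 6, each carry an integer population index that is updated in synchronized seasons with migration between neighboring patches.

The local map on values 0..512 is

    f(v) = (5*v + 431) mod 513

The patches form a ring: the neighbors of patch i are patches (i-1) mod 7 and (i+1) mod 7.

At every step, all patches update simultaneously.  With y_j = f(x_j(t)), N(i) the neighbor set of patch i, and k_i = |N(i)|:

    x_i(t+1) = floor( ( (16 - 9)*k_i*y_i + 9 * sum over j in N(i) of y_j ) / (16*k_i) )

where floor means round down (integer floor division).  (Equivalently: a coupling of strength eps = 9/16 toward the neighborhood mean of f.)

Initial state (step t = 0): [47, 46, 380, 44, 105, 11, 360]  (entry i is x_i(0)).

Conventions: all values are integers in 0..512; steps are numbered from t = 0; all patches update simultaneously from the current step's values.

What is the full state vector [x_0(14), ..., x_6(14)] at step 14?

Simulating step by step:
t=0: [47, 46, 380, 44, 105, 11, 360]
t=1: [158, 186, 202, 263, 369, 387, 258]
t=2: [230, 318, 334, 270, 244, 251, 222]
t=3: [154, 236, 225, 151, 158, 96, 54]
t=4: [149, 85, 72, 129, 242, 281, 243]
t=5: [192, 270, 232, 128, 142, 188, 172]
t=6: [302, 223, 103, 66, 160, 257, 315]
t=7: [309, 237, 261, 287, 209, 266, 367]
t=8: [273, 212, 199, 325, 351, 283, 278]
t=9: [322, 388, 306, 151, 146, 251, 282]
t=10: [394, 399, 319, 226, 145, 187, 314]
t=11: [387, 398, 324, 183, 158, 315, 395]
t=12: [340, 393, 417, 338, 306, 358, 374]
t=13: [201, 303, 319, 279, 251, 262, 178]
t=14: [376, 430, 408, 303, 201, 212, 301]

Answer: [376, 430, 408, 303, 201, 212, 301]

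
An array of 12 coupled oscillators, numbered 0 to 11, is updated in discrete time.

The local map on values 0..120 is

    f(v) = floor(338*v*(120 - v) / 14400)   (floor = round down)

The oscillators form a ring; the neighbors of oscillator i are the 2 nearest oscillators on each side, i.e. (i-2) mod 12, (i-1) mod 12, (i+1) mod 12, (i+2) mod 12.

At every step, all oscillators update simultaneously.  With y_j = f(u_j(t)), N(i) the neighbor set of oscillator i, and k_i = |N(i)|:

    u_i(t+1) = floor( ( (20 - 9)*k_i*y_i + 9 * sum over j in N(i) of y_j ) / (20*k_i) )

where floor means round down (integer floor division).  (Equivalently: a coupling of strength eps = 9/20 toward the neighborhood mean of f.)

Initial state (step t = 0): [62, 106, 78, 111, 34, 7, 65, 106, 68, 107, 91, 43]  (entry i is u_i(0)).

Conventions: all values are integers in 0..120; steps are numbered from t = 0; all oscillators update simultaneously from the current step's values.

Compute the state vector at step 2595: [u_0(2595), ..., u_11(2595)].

Simulating step by step:
t=0: [62, 106, 78, 111, 34, 7, 65, 106, 68, 107, 91, 43]
t=1: [74, 47, 65, 34, 59, 33, 68, 42, 68, 46, 64, 66]
t=2: [80, 79, 80, 72, 79, 71, 79, 76, 81, 80, 82, 81]
t=3: [74, 76, 75, 79, 77, 79, 76, 77, 74, 74, 73, 74]
t=4: [79, 78, 78, 76, 77, 76, 77, 77, 78, 78, 79, 79]
t=5: [76, 76, 76, 77, 77, 77, 77, 76, 76, 76, 76, 76]
t=6: [78, 77, 77, 77, 77, 77, 77, 77, 77, 78, 78, 78]
t=7: [76, 76, 76, 77, 77, 77, 77, 76, 76, 76, 76, 76]

Answer: [76, 76, 76, 77, 77, 77, 77, 76, 76, 76, 76, 76]
Key observation: The state at step 5, [76, 76, 76, 77, 77, 77, 77, 76, 76, 76, 76, 76], reappears at step 7: the system is in a cycle of period 2 from step 5 on.  Therefore the state at step 2595 equals the state at step 5 + ((2595 - 5) mod 2) = 5, which is [76, 76, 76, 77, 77, 77, 77, 76, 76, 76, 76, 76].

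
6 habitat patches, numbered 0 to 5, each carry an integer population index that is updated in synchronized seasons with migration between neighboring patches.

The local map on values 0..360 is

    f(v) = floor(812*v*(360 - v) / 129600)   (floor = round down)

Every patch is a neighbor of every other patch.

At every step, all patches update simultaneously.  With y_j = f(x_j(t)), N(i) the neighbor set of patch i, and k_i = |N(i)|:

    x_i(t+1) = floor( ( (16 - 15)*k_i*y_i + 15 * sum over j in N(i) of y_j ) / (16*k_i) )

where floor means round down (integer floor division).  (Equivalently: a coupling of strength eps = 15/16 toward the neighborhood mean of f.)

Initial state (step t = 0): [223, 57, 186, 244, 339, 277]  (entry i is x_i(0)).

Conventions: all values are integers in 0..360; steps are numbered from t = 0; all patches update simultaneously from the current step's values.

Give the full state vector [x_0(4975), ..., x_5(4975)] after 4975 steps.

Answer: [200, 200, 200, 200, 200, 200]
Key observation: The state at step 4, [200, 200, 200, 200, 200, 200], reappears at step 5: the system is in a cycle of period 1 from step 4 on.  Therefore the state at step 4975 equals the state at step 4 + ((4975 - 4) mod 1) = 4, which is [200, 200, 200, 200, 200, 200].

Derivation:
t=0: [223, 57, 186, 244, 339, 277]
t=1: [138, 148, 137, 140, 156, 144]
t=2: [194, 193, 194, 194, 193, 193]
t=3: [201, 201, 201, 201, 201, 201]
t=4: [200, 200, 200, 200, 200, 200]
t=5: [200, 200, 200, 200, 200, 200]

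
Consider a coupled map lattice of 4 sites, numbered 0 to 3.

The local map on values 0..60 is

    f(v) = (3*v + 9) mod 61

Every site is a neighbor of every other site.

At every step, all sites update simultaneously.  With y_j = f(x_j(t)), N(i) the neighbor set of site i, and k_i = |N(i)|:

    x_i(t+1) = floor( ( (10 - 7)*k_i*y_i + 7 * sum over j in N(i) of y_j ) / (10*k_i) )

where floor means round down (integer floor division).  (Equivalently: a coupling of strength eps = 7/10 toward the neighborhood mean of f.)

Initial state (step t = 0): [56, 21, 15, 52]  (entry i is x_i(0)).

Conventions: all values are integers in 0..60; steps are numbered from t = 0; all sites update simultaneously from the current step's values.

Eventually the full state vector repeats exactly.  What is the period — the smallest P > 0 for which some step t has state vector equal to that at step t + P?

Simulating step by step:
t=0: [56, 21, 15, 52]
t=1: [41, 38, 41, 40]
t=2: [7, 6, 7, 7]
t=3: [29, 29, 29, 29]
t=4: [35, 35, 35, 35]
t=5: [53, 53, 53, 53]
t=6: [46, 46, 46, 46]
t=7: [25, 25, 25, 25]
t=8: [23, 23, 23, 23]
t=9: [17, 17, 17, 17]
t=10: [60, 60, 60, 60]
t=11: [6, 6, 6, 6]
t=12: [27, 27, 27, 27]
t=13: [29, 29, 29, 29]

Answer: 10
Key observation: The state at step 3, [29, 29, 29, 29], reappears at step 13 — and no state repeats earlier — so the cycle the system enters has period 10.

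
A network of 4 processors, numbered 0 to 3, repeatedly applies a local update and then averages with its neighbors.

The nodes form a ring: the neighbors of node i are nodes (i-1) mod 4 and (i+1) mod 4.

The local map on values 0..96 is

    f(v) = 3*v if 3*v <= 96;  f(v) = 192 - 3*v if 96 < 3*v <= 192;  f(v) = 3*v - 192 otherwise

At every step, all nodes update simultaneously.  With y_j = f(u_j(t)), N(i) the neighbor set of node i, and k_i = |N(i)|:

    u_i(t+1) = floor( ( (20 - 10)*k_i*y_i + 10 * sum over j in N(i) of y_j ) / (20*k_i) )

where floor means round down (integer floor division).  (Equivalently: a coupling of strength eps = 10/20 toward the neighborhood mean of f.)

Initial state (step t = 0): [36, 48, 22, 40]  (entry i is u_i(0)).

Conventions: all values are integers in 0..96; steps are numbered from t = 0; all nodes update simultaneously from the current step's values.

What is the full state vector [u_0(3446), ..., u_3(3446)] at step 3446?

Simulating step by step:
t=0: [36, 48, 22, 40]
t=1: [72, 61, 63, 73]
t=2: [21, 11, 10, 20]
t=3: [54, 39, 38, 53]
t=4: [42, 64, 66, 43]
t=5: [48, 18, 18, 49]
t=6: [48, 52, 51, 48]
t=7: [45, 39, 40, 45]
t=8: [61, 69, 69, 60]
t=9: [11, 13, 14, 12]
t=10: [35, 38, 39, 36]
t=11: [84, 79, 78, 82]
t=12: [54, 48, 45, 52]
t=13: [36, 45, 49, 39]
t=14: [75, 60, 55, 69]
t=15: [23, 21, 20, 22]
t=16: [66, 63, 62, 65]
t=17: [4, 4, 4, 4]
t=18: [12, 12, 12, 12]
t=19: [36, 36, 36, 36]
t=20: [84, 84, 84, 84]
t=21: [60, 60, 60, 60]
t=22: [12, 12, 12, 12]

Answer: [12, 12, 12, 12]
Key observation: The state at step 18, [12, 12, 12, 12], reappears at step 22: the system is in a cycle of period 4 from step 18 on.  Therefore the state at step 3446 equals the state at step 18 + ((3446 - 18) mod 4) = 18, which is [12, 12, 12, 12].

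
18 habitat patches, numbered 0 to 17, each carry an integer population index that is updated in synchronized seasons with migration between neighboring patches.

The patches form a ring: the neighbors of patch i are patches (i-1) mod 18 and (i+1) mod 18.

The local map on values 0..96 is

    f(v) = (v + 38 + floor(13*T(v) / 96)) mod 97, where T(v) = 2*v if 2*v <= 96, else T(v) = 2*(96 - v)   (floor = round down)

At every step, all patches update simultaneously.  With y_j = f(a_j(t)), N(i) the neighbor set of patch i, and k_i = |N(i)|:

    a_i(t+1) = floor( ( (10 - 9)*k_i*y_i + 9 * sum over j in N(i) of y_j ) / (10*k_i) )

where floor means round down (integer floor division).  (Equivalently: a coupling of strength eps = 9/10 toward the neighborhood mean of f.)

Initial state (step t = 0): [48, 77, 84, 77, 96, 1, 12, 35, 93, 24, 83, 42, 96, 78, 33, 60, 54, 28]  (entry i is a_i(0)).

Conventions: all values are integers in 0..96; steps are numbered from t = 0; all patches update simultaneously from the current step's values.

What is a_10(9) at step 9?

Answer: a_10(9) = 51

Derivation:
t=0: [48, 77, 84, 77, 96, 1, 12, 35, 93, 24, 83, 42, 96, 78, 33, 60, 54, 28]
t=1: [43, 15, 23, 31, 31, 44, 59, 47, 70, 34, 74, 37, 55, 54, 22, 39, 37, 10]
t=2: [57, 77, 67, 72, 84, 48, 42, 12, 38, 25, 76, 20, 41, 33, 48, 76, 70, 84]
t=3: [23, 12, 20, 21, 12, 53, 33, 84, 63, 55, 61, 56, 72, 49, 45, 11, 24, 14]
t=4: [55, 63, 58, 58, 36, 59, 22, 43, 16, 11, 7, 14, 5, 51, 33, 78, 54, 66]
t=5: [12, 8, 10, 42, 16, 67, 52, 64, 70, 51, 52, 46, 30, 55, 20, 40, 17, 7]
t=6: [47, 51, 67, 57, 53, 29, 13, 11, 9, 10, 45, 45, 53, 63, 49, 63, 66, 55]
t=7: [4, 7, 6, 9, 37, 33, 61, 51, 50, 69, 74, 54, 48, 4, 11, 8, 10, 7]
t=8: [45, 44, 47, 63, 66, 51, 38, 6, 9, 12, 12, 10, 22, 28, 46, 50, 47, 46]
t=9: [94, 52, 47, 7, 8, 45, 30, 65, 49, 51, 51, 58, 61, 79, 43, 43, 44, 52]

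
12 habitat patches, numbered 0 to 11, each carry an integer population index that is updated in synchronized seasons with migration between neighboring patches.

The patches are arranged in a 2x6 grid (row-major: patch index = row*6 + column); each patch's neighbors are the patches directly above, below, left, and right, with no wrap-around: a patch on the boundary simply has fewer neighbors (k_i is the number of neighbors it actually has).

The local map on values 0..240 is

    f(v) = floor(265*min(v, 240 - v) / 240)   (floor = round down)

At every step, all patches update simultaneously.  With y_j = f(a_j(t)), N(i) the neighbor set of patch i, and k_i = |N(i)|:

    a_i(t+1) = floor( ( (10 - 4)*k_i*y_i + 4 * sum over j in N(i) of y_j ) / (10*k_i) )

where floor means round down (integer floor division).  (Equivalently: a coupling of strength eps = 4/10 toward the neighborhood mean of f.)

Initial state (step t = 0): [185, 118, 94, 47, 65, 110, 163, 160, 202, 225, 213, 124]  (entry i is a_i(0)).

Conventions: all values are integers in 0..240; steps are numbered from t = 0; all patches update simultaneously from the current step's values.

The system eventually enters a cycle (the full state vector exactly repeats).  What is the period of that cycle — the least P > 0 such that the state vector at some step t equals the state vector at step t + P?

Simulating step by step:
t=0: [185, 118, 94, 47, 65, 110, 163, 160, 202, 225, 213, 124]
t=1: [79, 111, 91, 55, 69, 112, 80, 86, 52, 25, 46, 106]
t=2: [94, 110, 91, 63, 76, 112, 89, 92, 63, 38, 59, 104]
t=3: [105, 113, 94, 71, 84, 113, 99, 99, 73, 51, 70, 106]
t=4: [115, 118, 99, 80, 92, 116, 110, 107, 83, 64, 81, 110]
t=5: [125, 125, 106, 90, 101, 121, 121, 116, 94, 77, 92, 116]
t=6: [127, 125, 113, 101, 110, 126, 129, 124, 105, 91, 103, 123]
t=7: [124, 125, 121, 112, 119, 125, 123, 125, 115, 105, 114, 125]
t=8: [127, 126, 128, 124, 128, 127, 128, 126, 125, 118, 124, 125]
t=9: [124, 124, 124, 126, 124, 124, 123, 124, 126, 128, 127, 126]
t=10: [128, 128, 127, 125, 127, 127, 128, 127, 125, 123, 124, 125]
t=11: [123, 123, 124, 125, 124, 124, 123, 124, 125, 128, 127, 126]
t=12: [129, 128, 127, 126, 127, 127, 128, 128, 126, 123, 124, 125]
t=13: [122, 123, 124, 125, 124, 124, 122, 123, 125, 127, 127, 126]
t=14: [129, 129, 127, 126, 127, 127, 129, 128, 126, 124, 124, 125]
t=15: [122, 122, 124, 125, 124, 124, 122, 123, 125, 127, 127, 126]
t=16: [130, 129, 127, 126, 127, 127, 129, 128, 126, 124, 124, 125]
t=17: [121, 122, 124, 125, 124, 124, 122, 123, 125, 127, 127, 126]
t=18: [130, 129, 127, 126, 127, 127, 130, 128, 126, 124, 124, 125]
t=19: [121, 122, 124, 125, 124, 124, 121, 122, 125, 127, 127, 126]
t=20: [130, 129, 127, 126, 127, 127, 130, 129, 126, 124, 124, 125]
t=21: [121, 122, 124, 125, 124, 124, 121, 122, 124, 127, 127, 126]
t=22: [130, 129, 128, 126, 127, 127, 130, 129, 127, 124, 124, 125]
t=23: [121, 122, 123, 125, 124, 124, 121, 122, 124, 127, 127, 126]
t=24: [130, 130, 128, 126, 127, 127, 130, 129, 127, 124, 124, 125]
t=25: [121, 121, 123, 125, 124, 124, 121, 122, 124, 127, 127, 126]
t=26: [131, 130, 128, 126, 127, 127, 130, 130, 127, 124, 124, 125]
t=27: [120, 121, 123, 125, 124, 124, 120, 121, 124, 127, 127, 126]
t=28: [131, 130, 128, 126, 127, 127, 131, 130, 128, 124, 124, 125]
t=29: [120, 121, 123, 125, 124, 124, 120, 121, 123, 126, 127, 126]
t=30: [131, 130, 128, 126, 127, 127, 131, 130, 128, 125, 124, 125]
t=31: [120, 121, 123, 124, 124, 124, 120, 121, 123, 125, 126, 126]
t=32: [131, 130, 129, 127, 127, 127, 131, 130, 128, 126, 125, 125]
t=33: [120, 121, 122, 123, 124, 124, 120, 121, 122, 124, 125, 125]
t=34: [131, 131, 130, 128, 127, 127, 131, 131, 129, 128, 126, 126]
t=35: [120, 120, 121, 122, 124, 124, 120, 120, 121, 123, 124, 124]
t=36: [132, 131, 131, 129, 128, 128, 132, 131, 130, 129, 128, 128]
t=37: [119, 119, 120, 121, 122, 123, 119, 120, 120, 122, 122, 123]
t=38: [131, 131, 131, 130, 130, 129, 131, 131, 131, 130, 129, 129]
t=39: [120, 120, 120, 120, 121, 121, 120, 120, 120, 121, 121, 122]
t=40: [132, 132, 132, 131, 131, 130, 132, 132, 131, 131, 130, 130]
t=41: [119, 119, 119, 119, 120, 120, 119, 119, 119, 120, 120, 121]
t=42: [131, 131, 131, 131, 131, 131, 131, 131, 131, 131, 131, 131]
t=43: [120, 120, 120, 120, 120, 120, 120, 120, 120, 120, 120, 120]
t=44: [132, 132, 132, 132, 132, 132, 132, 132, 132, 132, 132, 132]
t=45: [119, 119, 119, 119, 119, 119, 119, 119, 119, 119, 119, 119]
t=46: [131, 131, 131, 131, 131, 131, 131, 131, 131, 131, 131, 131]

Answer: 4
Key observation: The state at step 42, [131, 131, 131, 131, 131, 131, 131, 131, 131, 131, 131, 131], reappears at step 46 — and no state repeats earlier — so the cycle the system enters has period 4.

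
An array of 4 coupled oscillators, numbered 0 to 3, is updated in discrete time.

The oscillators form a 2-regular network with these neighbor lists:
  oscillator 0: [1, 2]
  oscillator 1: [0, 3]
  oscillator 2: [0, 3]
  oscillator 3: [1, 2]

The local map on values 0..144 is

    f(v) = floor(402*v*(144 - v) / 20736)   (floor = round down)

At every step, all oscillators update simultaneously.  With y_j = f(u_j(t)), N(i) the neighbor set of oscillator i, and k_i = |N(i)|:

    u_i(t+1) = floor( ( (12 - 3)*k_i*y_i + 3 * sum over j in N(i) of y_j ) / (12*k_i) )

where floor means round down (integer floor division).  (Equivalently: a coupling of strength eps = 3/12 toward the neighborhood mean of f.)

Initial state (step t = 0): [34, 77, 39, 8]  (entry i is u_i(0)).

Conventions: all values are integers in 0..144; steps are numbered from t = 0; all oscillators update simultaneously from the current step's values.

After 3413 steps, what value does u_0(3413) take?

Answer: u_0(3413) = 92
Key observation: The state at step 8, [92, 92, 92, 92], reappears at step 9: the system is in a cycle of period 1 from step 8 on.  Therefore the state at step 3413 equals the state at step 8 + ((3413 - 8) mod 1) = 8, which is [92, 92, 92, 92].

Derivation:
t=0: [34, 77, 39, 8]
t=1: [76, 86, 70, 38]
t=2: [99, 94, 97, 83]
t=3: [86, 91, 89, 95]
t=4: [95, 93, 93, 90]
t=5: [90, 91, 91, 93]
t=6: [93, 92, 92, 91]
t=7: [91, 92, 92, 92]
t=8: [92, 92, 92, 92]
t=9: [92, 92, 92, 92]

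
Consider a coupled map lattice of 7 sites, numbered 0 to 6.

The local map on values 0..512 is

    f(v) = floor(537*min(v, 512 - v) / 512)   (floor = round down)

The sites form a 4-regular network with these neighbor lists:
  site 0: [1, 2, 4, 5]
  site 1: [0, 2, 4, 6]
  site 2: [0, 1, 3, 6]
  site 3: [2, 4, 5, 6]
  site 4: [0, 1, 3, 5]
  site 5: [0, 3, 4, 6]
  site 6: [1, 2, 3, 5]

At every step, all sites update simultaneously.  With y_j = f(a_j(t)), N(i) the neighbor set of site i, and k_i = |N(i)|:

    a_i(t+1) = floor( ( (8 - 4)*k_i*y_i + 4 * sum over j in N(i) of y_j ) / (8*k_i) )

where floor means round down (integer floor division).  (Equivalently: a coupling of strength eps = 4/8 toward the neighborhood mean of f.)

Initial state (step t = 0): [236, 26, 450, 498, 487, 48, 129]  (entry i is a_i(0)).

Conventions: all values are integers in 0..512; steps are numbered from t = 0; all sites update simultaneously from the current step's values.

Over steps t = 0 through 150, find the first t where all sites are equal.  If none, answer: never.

Answer: 11
Key observation: Synchronization is absorbing here: once all sites are equal they stay equal, and step 11 is the first all-equal step.

Derivation:
t=0: [236, 26, 450, 498, 487, 48, 129]  (not all equal)
t=1: [144, 72, 85, 41, 55, 77, 87]  (not all equal)
t=2: [113, 86, 89, 61, 72, 82, 81]  (not all equal)
t=3: [102, 91, 90, 73, 82, 85, 83]  (not all equal)
t=4: [98, 94, 92, 82, 88, 88, 87]  (not all equal)
t=5: [98, 96, 95, 89, 93, 92, 92]  (not all equal)
t=6: [100, 99, 98, 95, 97, 96, 96]  (not all equal)
t=7: [102, 102, 101, 99, 101, 100, 100]  (not all equal)
t=8: [105, 105, 104, 103, 104, 104, 104]  (not all equal)
t=9: [109, 109, 109, 108, 109, 109, 109]  (not all equal)
t=10: [114, 114, 113, 113, 113, 113, 113]  (not all equal)
t=11: [118, 118, 118, 118, 118, 118, 118]  (all equal)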